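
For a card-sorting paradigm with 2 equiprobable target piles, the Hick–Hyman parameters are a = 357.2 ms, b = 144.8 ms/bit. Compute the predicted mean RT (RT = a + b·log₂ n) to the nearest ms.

502 ms

log₂(2) = 1 bits, so RT = 357.2 + 144.8 × 1 ≈ 502.000 ms.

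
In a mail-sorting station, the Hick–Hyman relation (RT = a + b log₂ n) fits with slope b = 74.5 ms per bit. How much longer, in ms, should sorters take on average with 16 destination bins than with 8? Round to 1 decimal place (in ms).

Only the slope matters, since a is common to both: ΔRT = b·log₂(n₂/n₁).
log₂(16) − log₂(8) = log₂(16/8) = log₂(2) = 1.
ΔRT = 74.5 × 1.0000 = 74.500 ms.

74.5 ms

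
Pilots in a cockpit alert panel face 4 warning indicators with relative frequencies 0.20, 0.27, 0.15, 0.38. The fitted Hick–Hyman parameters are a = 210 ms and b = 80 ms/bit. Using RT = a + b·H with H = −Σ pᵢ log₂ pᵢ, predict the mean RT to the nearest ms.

Entropy contributions −pᵢ log₂ pᵢ: 0.4644, 0.5100, 0.4105, 0.5305; sum H = 1.9154 bits.
RT = a + bH = 210 + 80·1.9154 = 363.23 ms.

363 ms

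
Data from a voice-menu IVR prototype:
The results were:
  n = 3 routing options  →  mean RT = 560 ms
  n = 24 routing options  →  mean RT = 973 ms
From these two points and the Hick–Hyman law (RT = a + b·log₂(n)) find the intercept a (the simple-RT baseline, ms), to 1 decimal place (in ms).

The slope on a log₂ axis is (973 − 560) / (4.5850 − 1.5850) = 137.667 ms/bit.
a = RT₁ − b·log₂ n₁ = 560 − 137.667 × 1.5850 = 341.803 ms.

341.8 ms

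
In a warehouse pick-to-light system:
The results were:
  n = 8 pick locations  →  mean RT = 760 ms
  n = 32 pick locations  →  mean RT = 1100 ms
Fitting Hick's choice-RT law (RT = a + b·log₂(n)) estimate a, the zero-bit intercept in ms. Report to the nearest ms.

250 ms

The slope on a log₂ axis is (1100 − 760) / (5 − 3) = 170 ms/bit.
Intercept: a = 760 − 170·log₂(8) = 250.000 ms.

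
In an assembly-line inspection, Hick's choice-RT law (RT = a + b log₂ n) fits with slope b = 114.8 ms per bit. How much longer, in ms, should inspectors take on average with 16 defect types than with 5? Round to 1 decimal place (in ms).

The intercept a cancels: ΔRT = b·(log₂ n₂ − log₂ n₁) = b·log₂(n₂/n₁).
log₂(16) − log₂(5) = 4 − 2.3219 = 1.6781.
ΔRT = 114.8 × 1.6781 = 192.643 ms.

192.6 ms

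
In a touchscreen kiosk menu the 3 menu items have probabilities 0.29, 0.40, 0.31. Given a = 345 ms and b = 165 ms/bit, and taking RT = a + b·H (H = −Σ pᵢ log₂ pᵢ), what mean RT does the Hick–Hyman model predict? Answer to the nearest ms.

H = 0.29·log₂(1/0.29) + 0.40·log₂(1/0.40) + 0.31·log₂(1/0.31) = 1.5705 bits.
RT = 345 + 165 × 1.5705 = 604.13 ms.

604 ms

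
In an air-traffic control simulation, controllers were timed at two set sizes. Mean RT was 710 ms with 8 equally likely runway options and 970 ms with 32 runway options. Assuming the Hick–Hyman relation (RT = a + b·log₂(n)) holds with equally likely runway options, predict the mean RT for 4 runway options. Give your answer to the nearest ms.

580 ms

Solve the two-equation system in a and b:
  b = (970 − 710) / (log₂ 32 − log₂ 8) = 260 / (5 − 3) = 130 ms/bit
  a = 710 − 130 × 3 = 320 ms
Then RT(4) = 320 + 130 × log₂ 4 = 320 + 130 × 2 ≈ 580.000 ms.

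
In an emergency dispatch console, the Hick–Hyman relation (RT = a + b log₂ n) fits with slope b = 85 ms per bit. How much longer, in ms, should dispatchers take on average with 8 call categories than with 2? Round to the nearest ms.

170 ms

The intercept a cancels: ΔRT = b·(log₂ n₂ − log₂ n₁) = b·log₂(n₂/n₁).
log₂(8) − log₂(2) = log₂(8/2) = log₂(4) = 2.
ΔRT = 85 × 2.0000 = 170.000 ms.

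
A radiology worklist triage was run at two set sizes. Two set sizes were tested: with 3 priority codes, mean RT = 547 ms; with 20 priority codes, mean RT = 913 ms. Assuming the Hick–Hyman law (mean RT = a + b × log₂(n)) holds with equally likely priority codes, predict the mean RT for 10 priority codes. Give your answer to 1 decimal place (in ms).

Fit slope and intercept:
  b = (913 − 547) / (log₂ 20 − log₂ 3) = 366 / (4.3219 − 1.5850) = 133.725 ms/bit
  a = 547 − 133.725 × 1.5850 = 335.051 ms
Then RT(10) = 335.051 + 133.725 × log₂ 10 = 335.051 + 133.725 × 3.3219 ≈ 779.275 ms.

779.3 ms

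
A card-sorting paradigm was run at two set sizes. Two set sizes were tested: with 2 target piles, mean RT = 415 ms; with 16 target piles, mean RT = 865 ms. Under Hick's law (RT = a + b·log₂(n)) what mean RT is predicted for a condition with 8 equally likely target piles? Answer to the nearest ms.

RT is linear in log₂ n, so two points fix the line:
  b = (865 − 415) / (log₂ 16 − log₂ 2) = 450 / (4 − 1) = 150 ms/bit
  a = 415 − 150 × 1 = 265 ms
Then RT(8) = 265 + 150 × log₂ 8 = 265 + 150 × 3 ≈ 715.000 ms.

715 ms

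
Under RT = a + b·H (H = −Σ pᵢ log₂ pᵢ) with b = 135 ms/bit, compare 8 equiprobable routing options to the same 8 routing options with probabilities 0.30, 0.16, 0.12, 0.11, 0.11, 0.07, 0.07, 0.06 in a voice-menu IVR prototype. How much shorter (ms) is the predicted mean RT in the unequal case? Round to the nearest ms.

Equiprobable entropy H₀ = log₂ 8 = 3.0000 bits.
Skewed entropy H = −Σ pᵢ log₂ pᵢ = 2.7924 bits.
ΔRT = b·(H₀ − H) = 135 × 0.2076 = 28.03 ms.

28 ms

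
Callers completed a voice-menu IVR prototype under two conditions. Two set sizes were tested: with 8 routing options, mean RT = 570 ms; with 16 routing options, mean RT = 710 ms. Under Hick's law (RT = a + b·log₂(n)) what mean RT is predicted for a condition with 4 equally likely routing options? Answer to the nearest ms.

430 ms

Solve the two-equation system in a and b:
  b = (710 − 570) / (log₂ 16 − log₂ 8) = 140 / (4 − 3) = 140 ms/bit
  a = 570 − 140 × 3 = 150 ms
Then RT(4) = 150 + 140 × log₂ 4 = 150 + 140 × 2 ≈ 430.000 ms.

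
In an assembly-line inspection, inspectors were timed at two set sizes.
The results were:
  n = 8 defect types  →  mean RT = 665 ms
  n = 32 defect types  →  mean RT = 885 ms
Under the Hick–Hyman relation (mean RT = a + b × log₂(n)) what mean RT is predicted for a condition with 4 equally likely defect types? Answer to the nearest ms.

555 ms

RT is linear in log₂ n, so two points fix the line:
  b = (885 − 665) / (log₂ 32 − log₂ 8) = 220 / (5 − 3) = 110 ms/bit
  a = 665 − 110 × 3 = 335 ms
Then RT(4) = 335 + 110 × log₂ 4 = 335 + 110 × 2 ≈ 555.000 ms.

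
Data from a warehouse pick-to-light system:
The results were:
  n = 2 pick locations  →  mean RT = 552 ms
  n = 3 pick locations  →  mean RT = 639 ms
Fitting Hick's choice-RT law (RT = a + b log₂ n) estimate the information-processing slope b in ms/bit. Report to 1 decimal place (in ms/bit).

148.7 ms/bit

The slope on a log₂ axis is (639 − 552) / (1.5850 − 1) = 148.727 ms/bit.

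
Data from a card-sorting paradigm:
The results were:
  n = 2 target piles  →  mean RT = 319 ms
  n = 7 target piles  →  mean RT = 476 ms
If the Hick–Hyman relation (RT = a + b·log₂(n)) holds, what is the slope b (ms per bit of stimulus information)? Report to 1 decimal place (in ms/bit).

86.9 ms/bit

b = (RT₂ − RT₁)/(log₂ n₂ − log₂ n₁) = (476 − 319)/(2.8074 − 1) = 86.867 ms/bit.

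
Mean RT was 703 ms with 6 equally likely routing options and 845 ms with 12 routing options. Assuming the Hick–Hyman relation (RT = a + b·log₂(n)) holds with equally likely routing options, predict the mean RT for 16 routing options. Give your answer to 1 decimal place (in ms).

903.9 ms

Solve the two-equation system in a and b:
  b = (845 − 703) / (log₂ 12 − log₂ 6) = 142 / (3.5850 − 2.5850) = 142.000 ms/bit
  a = 703 − 142.000 × 2.5850 = 335.935 ms
Then RT(16) = 335.935 + 142.000 × log₂ 16 = 335.935 + 142.000 × 4 ≈ 903.935 ms.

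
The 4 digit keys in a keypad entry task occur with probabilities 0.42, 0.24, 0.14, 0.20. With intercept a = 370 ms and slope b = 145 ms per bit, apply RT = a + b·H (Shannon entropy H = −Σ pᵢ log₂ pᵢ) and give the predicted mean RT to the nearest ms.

H = 0.42·log₂(1/0.42) + 0.24·log₂(1/0.24) + 0.14·log₂(1/0.14) + 0.20·log₂(1/0.20) = 1.8813 bits.
RT = 370 + 145 × 1.8813 = 642.79 ms.

643 ms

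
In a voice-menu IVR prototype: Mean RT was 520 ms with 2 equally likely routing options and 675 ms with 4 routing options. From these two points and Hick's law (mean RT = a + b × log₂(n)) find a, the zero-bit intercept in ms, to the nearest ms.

Slope: b = (675 − 520) / (log₂ 4 − log₂ 2) = 155/1.0000 = 155 ms/bit.
a = RT₁ − b·log₂ n₁ = 520 − 155 × 1 = 365.000 ms.

365 ms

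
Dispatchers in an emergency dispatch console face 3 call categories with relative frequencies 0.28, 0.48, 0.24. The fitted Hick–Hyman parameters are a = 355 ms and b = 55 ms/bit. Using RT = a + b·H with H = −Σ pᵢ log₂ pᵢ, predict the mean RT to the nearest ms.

438 ms

H = 0.28·log₂(1/0.28) + 0.48·log₂(1/0.48) + 0.24·log₂(1/0.24) = 1.5166 bits.
RT = 355 + 55 × 1.5166 = 438.41 ms.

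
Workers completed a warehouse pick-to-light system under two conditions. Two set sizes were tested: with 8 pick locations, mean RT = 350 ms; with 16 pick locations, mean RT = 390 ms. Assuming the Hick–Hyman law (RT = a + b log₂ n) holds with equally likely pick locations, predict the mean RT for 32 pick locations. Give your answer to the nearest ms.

430 ms

Solve the two-equation system in a and b:
  b = (390 − 350) / (log₂ 16 − log₂ 8) = 40 / (4 − 3) = 40 ms/bit
  a = 350 − 40 × 3 = 230 ms
Then RT(32) = 230 + 40 × log₂ 32 = 230 + 40 × 5 ≈ 430.000 ms.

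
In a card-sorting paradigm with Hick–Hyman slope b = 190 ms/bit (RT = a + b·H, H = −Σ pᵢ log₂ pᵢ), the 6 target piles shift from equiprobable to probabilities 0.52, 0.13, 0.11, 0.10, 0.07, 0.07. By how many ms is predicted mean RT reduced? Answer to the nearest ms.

Equiprobable entropy H₀ = log₂ 6 = 2.5850 bits.
Skewed entropy H = −Σ pᵢ log₂ pᵢ = 2.0928 bits.
ΔRT = b·(H₀ − H) = 190 × 0.4922 = 93.51 ms.

94 ms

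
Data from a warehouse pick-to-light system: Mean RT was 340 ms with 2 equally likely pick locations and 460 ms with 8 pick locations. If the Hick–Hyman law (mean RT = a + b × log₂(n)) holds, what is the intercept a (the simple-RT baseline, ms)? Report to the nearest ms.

Slope: b = (460 − 340) / (log₂ 8 − log₂ 2) = 120/2.0000 = 60 ms/bit.
Intercept: a = 340 − 60·log₂(2) = 280.000 ms.

280 ms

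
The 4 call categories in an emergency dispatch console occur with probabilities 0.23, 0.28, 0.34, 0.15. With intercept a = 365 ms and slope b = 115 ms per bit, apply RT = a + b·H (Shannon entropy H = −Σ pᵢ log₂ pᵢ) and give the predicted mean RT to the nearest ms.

Entropy contributions −pᵢ log₂ pᵢ: 0.4877, 0.5142, 0.5292, 0.4105; sum H = 1.9416 bits.
RT = a + bH = 365 + 115·1.9416 = 588.28 ms.

588 ms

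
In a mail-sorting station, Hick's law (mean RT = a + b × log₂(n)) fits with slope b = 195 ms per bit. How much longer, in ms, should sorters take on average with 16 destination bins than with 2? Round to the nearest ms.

585 ms

Only the slope matters, since a is common to both: ΔRT = b·log₂(n₂/n₁).
log₂(16) − log₂(2) = log₂(16/2) = log₂(8) = 3.
ΔRT = 195 × 3.0000 = 585.000 ms.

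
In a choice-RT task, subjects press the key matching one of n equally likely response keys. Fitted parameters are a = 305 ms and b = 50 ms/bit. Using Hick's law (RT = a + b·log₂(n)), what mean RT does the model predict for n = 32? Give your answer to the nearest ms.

555 ms

log₂(32) = 5 bits, so RT = 305 + 50 × 5 ≈ 555.000 ms.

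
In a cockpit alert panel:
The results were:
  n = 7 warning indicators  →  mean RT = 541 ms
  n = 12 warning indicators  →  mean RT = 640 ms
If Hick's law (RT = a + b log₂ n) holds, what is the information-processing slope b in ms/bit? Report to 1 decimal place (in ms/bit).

The slope on a log₂ axis is (640 − 541) / (3.5850 − 2.8074) = 127.314 ms/bit.

127.3 ms/bit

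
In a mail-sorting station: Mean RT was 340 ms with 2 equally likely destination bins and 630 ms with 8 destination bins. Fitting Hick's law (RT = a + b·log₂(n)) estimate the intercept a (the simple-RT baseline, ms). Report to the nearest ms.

Slope: b = (630 − 340) / (log₂ 8 − log₂ 2) = 290/2.0000 = 145 ms/bit.
Intercept: a = 340 − 145·log₂(2) = 195.000 ms.

195 ms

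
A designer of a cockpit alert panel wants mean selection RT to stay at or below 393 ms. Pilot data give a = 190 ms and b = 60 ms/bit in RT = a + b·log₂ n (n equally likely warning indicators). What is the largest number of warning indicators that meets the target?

10

60·log₂ n ≤ 393 − 190 = 203, giving log₂ n ≤ 3.3833 and n ≤ 10.435. The largest whole number is 10.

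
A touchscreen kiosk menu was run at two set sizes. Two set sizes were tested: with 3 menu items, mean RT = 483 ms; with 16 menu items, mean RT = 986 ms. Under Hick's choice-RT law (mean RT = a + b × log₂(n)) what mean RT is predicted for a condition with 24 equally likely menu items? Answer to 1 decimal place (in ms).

1107.8 ms

With log₂ n on the abscissa the relation is linear; from the two conditions:
  b = (986 − 483) / (log₂ 16 − log₂ 3) = 503 / (4 − 1.5850) = 208.278 ms/bit
  a = 483 − 208.278 × 1.5850 = 152.887 ms
Then RT(24) = 152.887 + 208.278 × log₂ 24 = 152.887 + 208.278 × 4.5850 ≈ 1107.835 ms.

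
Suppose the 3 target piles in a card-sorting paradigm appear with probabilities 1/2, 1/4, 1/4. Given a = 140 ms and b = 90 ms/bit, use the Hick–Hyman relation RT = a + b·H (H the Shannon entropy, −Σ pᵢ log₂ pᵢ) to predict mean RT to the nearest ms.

275 ms

Each term −pᵢ log₂ pᵢ: 0.5·1 + 0.25·2 + 0.25·2; summed, H = 1.500 bits.
Mean RT = a + bH = 140 + 90·1.500 = 275.00 ms.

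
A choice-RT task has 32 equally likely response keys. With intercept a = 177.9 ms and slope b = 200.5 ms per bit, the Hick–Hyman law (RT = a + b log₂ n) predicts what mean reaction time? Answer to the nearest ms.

log₂(32) = 5 bits, so RT = 177.9 + 200.5 × 5 ≈ 1180.400 ms.

1180 ms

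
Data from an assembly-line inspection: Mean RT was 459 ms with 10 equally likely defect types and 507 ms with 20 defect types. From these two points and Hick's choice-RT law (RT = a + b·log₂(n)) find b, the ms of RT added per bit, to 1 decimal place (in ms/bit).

b = (RT₂ − RT₁)/(log₂ n₂ − log₂ n₁) = (507 − 459)/(4.3219 − 3.3219) = 48.000 ms/bit.

48.0 ms/bit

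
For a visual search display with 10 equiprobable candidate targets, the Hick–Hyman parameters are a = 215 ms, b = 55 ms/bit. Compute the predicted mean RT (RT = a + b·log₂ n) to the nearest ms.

log₂(10) = 3.3219 bits, so RT = 215 + 55 × 3.3219 ≈ 397.706 ms.

398 ms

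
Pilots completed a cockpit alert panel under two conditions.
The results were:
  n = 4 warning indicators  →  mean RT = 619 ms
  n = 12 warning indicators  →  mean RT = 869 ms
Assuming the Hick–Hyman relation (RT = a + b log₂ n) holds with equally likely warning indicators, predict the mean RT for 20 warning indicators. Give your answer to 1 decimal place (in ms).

985.2 ms

RT is linear in log₂ n, so two points fix the line:
  b = (869 − 619) / (log₂ 12 − log₂ 4) = 250 / (3.5850 − 2) = 157.732 ms/bit
  a = 619 − 157.732 × 2 = 303.535 ms
Then RT(20) = 303.535 + 157.732 × log₂ 20 = 303.535 + 157.732 × 4.3219 ≈ 985.243 ms.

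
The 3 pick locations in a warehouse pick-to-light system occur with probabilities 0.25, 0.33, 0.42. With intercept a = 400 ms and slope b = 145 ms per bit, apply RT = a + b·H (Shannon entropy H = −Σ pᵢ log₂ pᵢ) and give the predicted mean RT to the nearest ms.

Entropy contributions −pᵢ log₂ pᵢ: 0.5000, 0.5278, 0.5256; sum H = 1.5535 bits.
RT = a + bH = 400 + 145·1.5535 = 625.25 ms.

625 ms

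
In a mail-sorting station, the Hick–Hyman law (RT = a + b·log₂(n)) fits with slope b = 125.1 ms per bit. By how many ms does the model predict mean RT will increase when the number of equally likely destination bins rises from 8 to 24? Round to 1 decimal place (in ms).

ΔRT = (a + b log₂ n₂) − (a + b log₂ n₁) = b·(log₂ n₂ − log₂ n₁).
log₂(24) − log₂(8) = 4.5850 − 3 = 1.5850.
ΔRT = 125.1 × 1.5850 = 198.279 ms.

198.3 ms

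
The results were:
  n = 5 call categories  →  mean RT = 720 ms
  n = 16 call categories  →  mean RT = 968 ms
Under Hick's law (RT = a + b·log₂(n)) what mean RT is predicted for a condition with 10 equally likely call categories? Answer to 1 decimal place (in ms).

RT is linear in log₂ n, so two points fix the line:
  b = (968 − 720) / (log₂ 16 − log₂ 5) = 248 / (4 − 2.3219) = 147.789 ms/bit
  a = 720 − 147.789 × 2.3219 = 376.845 ms
Then RT(10) = 376.845 + 147.789 × log₂ 10 = 376.845 + 147.789 × 3.3219 ≈ 867.789 ms.

867.8 ms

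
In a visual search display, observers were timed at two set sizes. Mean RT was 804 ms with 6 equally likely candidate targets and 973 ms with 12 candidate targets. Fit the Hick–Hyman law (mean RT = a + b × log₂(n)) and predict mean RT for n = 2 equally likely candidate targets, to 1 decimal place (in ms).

536.1 ms

Fit slope and intercept:
  b = (973 − 804) / (log₂ 12 − log₂ 6) = 169 / (3.5850 − 2.5850) = 169.000 ms/bit
  a = 804 − 169.000 × 2.5850 = 367.141 ms
Then RT(2) = 367.141 + 169.000 × log₂ 2 = 367.141 + 169.000 × 1 ≈ 536.141 ms.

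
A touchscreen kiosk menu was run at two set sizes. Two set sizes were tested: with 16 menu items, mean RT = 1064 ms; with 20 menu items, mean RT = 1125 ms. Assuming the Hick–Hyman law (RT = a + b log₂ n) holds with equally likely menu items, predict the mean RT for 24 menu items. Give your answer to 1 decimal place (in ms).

1174.8 ms

With log₂ n on the abscissa the relation is linear; from the two conditions:
  b = (1125 − 1064) / (log₂ 20 − log₂ 16) = 61 / (4.3219 − 4) = 189.483 ms/bit
  a = 1064 − 189.483 × 4 = 306.067 ms
Then RT(24) = 306.067 + 189.483 × log₂ 24 = 306.067 + 189.483 × 4.5850 ≈ 1174.841 ms.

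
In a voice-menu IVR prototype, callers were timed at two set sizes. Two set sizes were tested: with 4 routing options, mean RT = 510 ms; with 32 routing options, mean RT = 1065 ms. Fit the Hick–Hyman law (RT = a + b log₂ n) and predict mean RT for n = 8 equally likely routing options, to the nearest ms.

With log₂ n on the abscissa the relation is linear; from the two conditions:
  b = (1065 − 510) / (log₂ 32 − log₂ 4) = 555 / (5 − 2) = 185 ms/bit
  a = 510 − 185 × 2 = 140 ms
Then RT(8) = 140 + 185 × log₂ 8 = 140 + 185 × 3 ≈ 695.000 ms.

695 ms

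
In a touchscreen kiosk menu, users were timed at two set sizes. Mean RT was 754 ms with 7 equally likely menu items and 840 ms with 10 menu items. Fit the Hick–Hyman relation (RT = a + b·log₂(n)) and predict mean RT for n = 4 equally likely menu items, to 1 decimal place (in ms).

619.1 ms

With log₂ n on the abscissa the relation is linear; from the two conditions:
  b = (840 − 754) / (log₂ 10 − log₂ 7) = 86 / (3.3219 − 2.8074) = 167.129 ms/bit
  a = 754 − 167.129 × 2.8074 = 284.810 ms
Then RT(4) = 284.810 + 167.129 × log₂ 4 = 284.810 + 167.129 × 2 ≈ 619.068 ms.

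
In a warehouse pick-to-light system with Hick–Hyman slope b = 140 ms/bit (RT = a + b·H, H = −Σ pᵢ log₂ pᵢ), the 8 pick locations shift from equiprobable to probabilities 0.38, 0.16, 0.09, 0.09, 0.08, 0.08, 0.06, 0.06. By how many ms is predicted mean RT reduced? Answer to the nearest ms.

Equiprobable entropy H₀ = log₂ 8 = 3.0000 bits.
Skewed entropy H = −Σ pᵢ log₂ pᵢ = 2.6489 bits.
ΔRT = b·(H₀ − H) = 140 × 0.3511 = 49.16 ms.

49 ms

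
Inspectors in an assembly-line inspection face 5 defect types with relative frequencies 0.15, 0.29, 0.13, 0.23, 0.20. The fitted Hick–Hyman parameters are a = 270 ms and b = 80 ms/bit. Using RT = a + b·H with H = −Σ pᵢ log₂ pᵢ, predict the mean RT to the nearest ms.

451 ms

Entropy contributions −pᵢ log₂ pᵢ: 0.4105, 0.5179, 0.3826, 0.4877, 0.4644; sum H = 2.2631 bits.
RT = a + bH = 270 + 80·2.2631 = 451.05 ms.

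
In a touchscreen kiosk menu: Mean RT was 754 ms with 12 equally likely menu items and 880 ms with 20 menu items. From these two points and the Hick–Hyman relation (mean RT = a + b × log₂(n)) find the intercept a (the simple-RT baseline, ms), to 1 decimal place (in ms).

141.1 ms

Slope: b = (880 − 754) / (log₂ 20 − log₂ 12) = 126/0.7370 = 170.971 ms/bit.
Intercept: a = 754 − 170.971·log₂(12) = 141.074 ms.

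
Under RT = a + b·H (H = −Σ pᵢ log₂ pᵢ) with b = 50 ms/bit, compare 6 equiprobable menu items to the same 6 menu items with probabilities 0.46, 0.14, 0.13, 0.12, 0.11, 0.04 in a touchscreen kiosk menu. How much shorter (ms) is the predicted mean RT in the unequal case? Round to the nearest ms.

19 ms

Equiprobable entropy H₀ = log₂ 6 = 2.5850 bits.
Skewed entropy H = −Σ pᵢ log₂ pᵢ = 2.1982 bits.
ΔRT = b·(H₀ − H) = 50 × 0.3868 = 19.34 ms.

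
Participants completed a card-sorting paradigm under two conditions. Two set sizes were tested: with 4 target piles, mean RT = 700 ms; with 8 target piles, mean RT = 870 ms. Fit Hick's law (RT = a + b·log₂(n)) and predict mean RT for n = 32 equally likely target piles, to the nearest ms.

Fit slope and intercept:
  b = (870 − 700) / (log₂ 8 − log₂ 4) = 170 / (3 − 2) = 170 ms/bit
  a = 700 − 170 × 2 = 360 ms
Then RT(32) = 360 + 170 × log₂ 32 = 360 + 170 × 5 ≈ 1210.000 ms.

1210 ms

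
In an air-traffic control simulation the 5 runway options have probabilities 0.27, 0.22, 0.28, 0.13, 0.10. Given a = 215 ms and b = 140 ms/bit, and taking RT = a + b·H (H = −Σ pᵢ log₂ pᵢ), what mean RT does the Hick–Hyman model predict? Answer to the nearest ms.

H = 0.27·log₂(1/0.27) + 0.22·log₂(1/0.22) + 0.28·log₂(1/0.28) + 0.13·log₂(1/0.13) + 0.10·log₂(1/0.10) = 2.2197 bits.
RT = 215 + 140 × 2.2197 = 525.75 ms.

526 ms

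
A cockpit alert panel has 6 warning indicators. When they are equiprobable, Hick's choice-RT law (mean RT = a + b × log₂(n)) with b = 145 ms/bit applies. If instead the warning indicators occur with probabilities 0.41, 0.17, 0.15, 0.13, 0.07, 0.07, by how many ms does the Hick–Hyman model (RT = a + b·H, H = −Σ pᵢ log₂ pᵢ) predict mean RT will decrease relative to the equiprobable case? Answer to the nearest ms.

42 ms

Equiprobable entropy H₀ = log₂ 6 = 2.5850 bits.
Skewed entropy H = −Σ pᵢ log₂ pᵢ = 2.2923 bits.
ΔRT = b·(H₀ − H) = 145 × 0.2927 = 42.44 ms.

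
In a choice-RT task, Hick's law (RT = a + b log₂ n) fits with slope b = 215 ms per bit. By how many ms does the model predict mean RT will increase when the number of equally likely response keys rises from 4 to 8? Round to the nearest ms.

215 ms

Only the slope matters, since a is common to both: ΔRT = b·log₂(n₂/n₁).
log₂(8) − log₂(4) = log₂(8/4) = log₂(2) = 1.
ΔRT = 215 × 1.0000 = 215.000 ms.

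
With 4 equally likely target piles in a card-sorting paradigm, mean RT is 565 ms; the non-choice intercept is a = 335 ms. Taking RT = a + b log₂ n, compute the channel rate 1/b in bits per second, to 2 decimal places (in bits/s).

8.70 bits/s

Choice component = 565 − 335 = 230 ms over log₂(4) = 2 bits.
b = 230 / 2 = 115.000 ms/bit, so 1/b = 8.696 bits/s.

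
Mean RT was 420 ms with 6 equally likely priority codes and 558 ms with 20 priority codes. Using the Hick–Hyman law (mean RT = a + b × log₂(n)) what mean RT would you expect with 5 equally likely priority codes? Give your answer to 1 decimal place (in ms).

399.1 ms

RT is linear in log₂ n, so two points fix the line:
  b = (558 − 420) / (log₂ 20 − log₂ 6) = 138 / (4.3219 − 2.5850) = 79.449 ms/bit
  a = 420 − 79.449 × 2.5850 = 214.628 ms
Then RT(5) = 214.628 + 79.449 × log₂ 5 = 214.628 + 79.449 × 2.3219 ≈ 399.102 ms.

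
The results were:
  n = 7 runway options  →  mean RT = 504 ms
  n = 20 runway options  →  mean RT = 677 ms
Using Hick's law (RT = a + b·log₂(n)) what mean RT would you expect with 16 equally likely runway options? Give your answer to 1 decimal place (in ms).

640.2 ms

Solve the two-equation system in a and b:
  b = (677 − 504) / (log₂ 20 − log₂ 7) = 173 / (4.3219 − 2.8074) = 114.224 ms/bit
  a = 504 − 114.224 × 2.8074 = 183.334 ms
Then RT(16) = 183.334 + 114.224 × log₂ 16 = 183.334 + 114.224 × 4 ≈ 640.228 ms.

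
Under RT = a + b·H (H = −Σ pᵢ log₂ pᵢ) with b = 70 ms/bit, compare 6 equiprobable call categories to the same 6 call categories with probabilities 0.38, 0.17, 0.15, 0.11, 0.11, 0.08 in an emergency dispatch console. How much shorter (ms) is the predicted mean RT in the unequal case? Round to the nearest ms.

Equiprobable entropy H₀ = log₂ 6 = 2.5850 bits.
Skewed entropy H = −Σ pᵢ log₂ pᵢ = 2.3677 bits.
ΔRT = b·(H₀ − H) = 70 × 0.2173 = 15.21 ms.

15 ms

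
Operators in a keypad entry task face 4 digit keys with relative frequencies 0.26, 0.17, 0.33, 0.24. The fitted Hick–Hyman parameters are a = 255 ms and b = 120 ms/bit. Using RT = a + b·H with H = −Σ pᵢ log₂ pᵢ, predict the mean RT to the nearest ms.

490 ms

H = 0.26·log₂(1/0.26) + 0.17·log₂(1/0.17) + 0.33·log₂(1/0.33) + 0.24·log₂(1/0.24) = 1.9618 bits.
RT = 255 + 120 × 1.9618 = 490.42 ms.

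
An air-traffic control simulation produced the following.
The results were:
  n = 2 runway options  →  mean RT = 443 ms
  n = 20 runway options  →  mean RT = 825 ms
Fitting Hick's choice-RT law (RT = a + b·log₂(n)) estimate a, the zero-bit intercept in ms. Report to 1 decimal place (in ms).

b = (RT₂ − RT₁)/(log₂ n₂ − log₂ n₁) = (825 − 443)/(4.3219 − 1) = 114.993 ms/bit.
a = RT₁ − b·log₂ n₁ = 443 − 114.993 × 1 = 328.007 ms.

328.0 ms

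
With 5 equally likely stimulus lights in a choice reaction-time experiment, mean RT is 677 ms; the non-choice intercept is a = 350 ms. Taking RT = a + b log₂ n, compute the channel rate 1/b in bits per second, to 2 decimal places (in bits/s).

7.10 bits/s

b = (677 − 350)/log₂ 5 = 327/2.3219 = 140.831 ms per bit = 0.14083 s/bit; the reciprocal is 7.101 bits/s.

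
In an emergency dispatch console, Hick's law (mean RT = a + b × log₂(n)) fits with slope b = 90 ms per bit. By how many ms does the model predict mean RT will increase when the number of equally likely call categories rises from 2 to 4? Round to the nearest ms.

Only the slope matters, since a is common to both: ΔRT = b·log₂(n₂/n₁).
log₂(4) − log₂(2) = log₂(4/2) = log₂(2) = 1.
ΔRT = 90 × 1.0000 = 90.000 ms.

90 ms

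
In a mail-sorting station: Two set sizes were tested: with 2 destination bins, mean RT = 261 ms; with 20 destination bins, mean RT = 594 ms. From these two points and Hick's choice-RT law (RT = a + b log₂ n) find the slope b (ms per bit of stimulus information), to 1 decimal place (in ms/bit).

The slope on a log₂ axis is (594 − 261) / (4.3219 − 1) = 100.243 ms/bit.

100.2 ms/bit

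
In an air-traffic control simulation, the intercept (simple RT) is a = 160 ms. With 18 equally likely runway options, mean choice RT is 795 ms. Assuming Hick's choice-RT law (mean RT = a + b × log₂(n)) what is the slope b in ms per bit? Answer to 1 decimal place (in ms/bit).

b = (795 − 160) / log₂(18) = 635 / 4.1699 = 152.281 ms/bit.

152.3 ms/bit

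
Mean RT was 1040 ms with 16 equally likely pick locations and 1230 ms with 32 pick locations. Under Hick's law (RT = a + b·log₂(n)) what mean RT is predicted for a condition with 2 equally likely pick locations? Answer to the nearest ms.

470 ms

With log₂ n on the abscissa the relation is linear; from the two conditions:
  b = (1230 − 1040) / (log₂ 32 − log₂ 16) = 190 / (5 − 4) = 190 ms/bit
  a = 1040 − 190 × 4 = 280 ms
Then RT(2) = 280 + 190 × log₂ 2 = 280 + 190 × 1 ≈ 470.000 ms.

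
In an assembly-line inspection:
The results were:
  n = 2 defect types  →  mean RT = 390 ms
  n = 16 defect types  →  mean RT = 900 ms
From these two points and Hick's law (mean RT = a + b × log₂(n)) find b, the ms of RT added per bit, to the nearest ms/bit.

170 ms/bit

The slope on a log₂ axis is (900 − 390) / (4 − 1) = 170 ms/bit.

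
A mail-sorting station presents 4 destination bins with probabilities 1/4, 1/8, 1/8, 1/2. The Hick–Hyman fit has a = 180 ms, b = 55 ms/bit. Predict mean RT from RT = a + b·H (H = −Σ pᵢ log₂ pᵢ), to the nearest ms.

Each term −pᵢ log₂ pᵢ: 0.25·2 + 0.125·3 + 0.125·3 + 0.5·1; summed, H = 1.750 bits.
Mean RT = a + bH = 180 + 55·1.750 = 276.25 ms.

276 ms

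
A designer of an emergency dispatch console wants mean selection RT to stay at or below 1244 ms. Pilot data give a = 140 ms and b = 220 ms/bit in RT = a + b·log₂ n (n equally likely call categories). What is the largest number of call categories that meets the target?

Information budget: (1244 − 140)/220 = 5.0182 bits, so n ≤ 2^5.0182 = 32.406 → at most 32.

32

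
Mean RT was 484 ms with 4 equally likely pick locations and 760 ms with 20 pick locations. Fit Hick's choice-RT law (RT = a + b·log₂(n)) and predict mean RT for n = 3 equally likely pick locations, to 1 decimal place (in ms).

Solve the two-equation system in a and b:
  b = (760 − 484) / (log₂ 20 − log₂ 4) = 276 / (4.3219 − 2) = 118.867 ms/bit
  a = 484 − 118.867 × 2 = 246.267 ms
Then RT(3) = 246.267 + 118.867 × log₂ 3 = 246.267 + 118.867 × 1.5850 ≈ 434.666 ms.

434.7 ms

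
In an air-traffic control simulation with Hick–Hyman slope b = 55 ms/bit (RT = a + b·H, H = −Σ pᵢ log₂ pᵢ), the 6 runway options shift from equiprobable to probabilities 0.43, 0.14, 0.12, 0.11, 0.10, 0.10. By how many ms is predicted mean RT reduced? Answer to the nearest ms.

16 ms

The RT saving is b·ΔH. Equiprobable H₀ = log₂(6) = 2.5850 bits; with the given probabilities H = 2.3024 bits.
b·(H₀ − H) = 55 × (2.5850 − 2.3024) = 15.54 ms.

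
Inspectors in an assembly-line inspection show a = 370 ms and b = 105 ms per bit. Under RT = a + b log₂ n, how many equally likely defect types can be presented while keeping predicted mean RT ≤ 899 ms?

32

Set 370 + 105·log₂ n ≤ 899 → log₂ n ≤ (899 − 370)/105 = 5.0381.
So n ≤ 2^5.0381 = 32.856; the largest integer n is 32.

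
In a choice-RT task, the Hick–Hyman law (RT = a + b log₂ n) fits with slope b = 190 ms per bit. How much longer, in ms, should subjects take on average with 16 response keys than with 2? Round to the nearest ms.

ΔRT = (a + b log₂ n₂) − (a + b log₂ n₁) = b·(log₂ n₂ − log₂ n₁).
log₂(16) − log₂(2) = log₂(16/2) = log₂(8) = 3.
ΔRT = 190 × 3.0000 = 570.000 ms.

570 ms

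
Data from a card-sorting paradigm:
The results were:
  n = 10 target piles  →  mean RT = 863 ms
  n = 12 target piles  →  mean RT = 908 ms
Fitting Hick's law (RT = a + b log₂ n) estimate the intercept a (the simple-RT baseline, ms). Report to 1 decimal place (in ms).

Slope: b = (908 − 863) / (log₂ 12 − log₂ 10) = 45/0.2630 = 171.080 ms/bit.
Intercept: a = 863 − 171.080·log₂(10) = 294.684 ms.

294.7 ms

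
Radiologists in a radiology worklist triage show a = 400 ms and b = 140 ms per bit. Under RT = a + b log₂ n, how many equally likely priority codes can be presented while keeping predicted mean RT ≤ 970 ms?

Set 400 + 140·log₂ n ≤ 970 → log₂ n ≤ (970 − 400)/140 = 4.0714.
So n ≤ 2^4.0714 = 16.812; the largest integer n is 16.

16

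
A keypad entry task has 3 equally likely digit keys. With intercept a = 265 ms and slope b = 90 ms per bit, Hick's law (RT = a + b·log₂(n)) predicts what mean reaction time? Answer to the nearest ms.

408 ms

log₂(3) = 1.5850 bits, so RT = 265 + 90 × 1.5850 ≈ 407.647 ms.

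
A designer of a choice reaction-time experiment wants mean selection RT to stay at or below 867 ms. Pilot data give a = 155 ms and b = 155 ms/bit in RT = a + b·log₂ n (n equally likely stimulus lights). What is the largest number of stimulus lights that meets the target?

24

Information budget: (867 − 155)/155 = 4.5935 bits, so n ≤ 2^4.5935 = 24.143 → at most 24.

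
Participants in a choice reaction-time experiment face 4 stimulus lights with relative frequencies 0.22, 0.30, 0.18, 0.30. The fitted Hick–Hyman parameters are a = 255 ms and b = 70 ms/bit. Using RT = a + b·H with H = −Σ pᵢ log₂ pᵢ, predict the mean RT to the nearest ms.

H = 0.22·log₂(1/0.22) + 0.30·log₂(1/0.30) + 0.18·log₂(1/0.18) + 0.30·log₂(1/0.30) = 1.9681 bits.
RT = 255 + 70 × 1.9681 = 392.76 ms.

393 ms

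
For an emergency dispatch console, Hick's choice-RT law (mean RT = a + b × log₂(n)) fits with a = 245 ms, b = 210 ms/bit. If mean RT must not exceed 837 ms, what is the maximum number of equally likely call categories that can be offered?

Information budget: (837 − 245)/210 = 2.8190 bits, so n ≤ 2^2.8190 = 7.057 → at most 7.

7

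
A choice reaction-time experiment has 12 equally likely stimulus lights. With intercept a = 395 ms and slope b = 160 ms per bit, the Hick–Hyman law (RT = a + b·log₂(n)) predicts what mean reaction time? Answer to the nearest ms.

969 ms

log₂(12) = 3.5850 bits, so RT = 395 + 160 × 3.5850 ≈ 968.594 ms.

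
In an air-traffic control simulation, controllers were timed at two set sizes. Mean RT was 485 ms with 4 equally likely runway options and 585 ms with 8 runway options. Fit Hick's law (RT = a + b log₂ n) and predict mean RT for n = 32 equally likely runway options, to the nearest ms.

785 ms

RT is linear in log₂ n, so two points fix the line:
  b = (585 − 485) / (log₂ 8 − log₂ 4) = 100 / (3 − 2) = 100 ms/bit
  a = 485 − 100 × 2 = 285 ms
Then RT(32) = 285 + 100 × log₂ 32 = 285 + 100 × 5 ≈ 785.000 ms.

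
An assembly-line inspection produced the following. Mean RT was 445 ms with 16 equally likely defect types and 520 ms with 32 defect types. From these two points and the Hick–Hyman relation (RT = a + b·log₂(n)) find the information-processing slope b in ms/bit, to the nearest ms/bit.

b = (RT₂ − RT₁)/(log₂ n₂ − log₂ n₁) = (520 − 445)/(5 − 4) = 75 ms/bit.

75 ms/bit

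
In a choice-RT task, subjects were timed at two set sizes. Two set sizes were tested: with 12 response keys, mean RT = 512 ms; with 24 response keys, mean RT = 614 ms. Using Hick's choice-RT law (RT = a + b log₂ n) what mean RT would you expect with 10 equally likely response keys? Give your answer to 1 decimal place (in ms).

Fit slope and intercept:
  b = (614 − 512) / (log₂ 24 − log₂ 12) = 102 / (4.5850 − 3.5850) = 102.000 ms/bit
  a = 512 − 102.000 × 3.5850 = 146.334 ms
Then RT(10) = 146.334 + 102.000 × log₂ 10 = 146.334 + 102.000 × 3.3219 ≈ 485.170 ms.

485.2 ms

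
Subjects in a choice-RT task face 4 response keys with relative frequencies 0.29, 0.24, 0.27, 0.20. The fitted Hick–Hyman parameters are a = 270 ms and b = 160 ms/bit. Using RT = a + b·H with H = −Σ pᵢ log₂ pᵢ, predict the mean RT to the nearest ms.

588 ms

H = 0.29·log₂(1/0.29) + 0.24·log₂(1/0.24) + 0.27·log₂(1/0.27) + 0.20·log₂(1/0.20) = 1.9864 bits.
RT = 270 + 160 × 1.9864 = 587.83 ms.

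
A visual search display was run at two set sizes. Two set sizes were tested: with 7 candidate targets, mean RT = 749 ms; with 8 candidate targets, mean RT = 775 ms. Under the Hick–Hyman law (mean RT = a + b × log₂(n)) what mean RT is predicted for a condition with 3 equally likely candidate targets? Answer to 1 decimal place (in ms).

584.0 ms

Solve the two-equation system in a and b:
  b = (775 − 749) / (log₂ 8 − log₂ 7) = 26 / (3 − 2.8074) = 134.963 ms/bit
  a = 749 − 134.963 × 2.8074 = 370.110 ms
Then RT(3) = 370.110 + 134.963 × log₂ 3 = 370.110 + 134.963 × 1.5850 ≈ 584.022 ms.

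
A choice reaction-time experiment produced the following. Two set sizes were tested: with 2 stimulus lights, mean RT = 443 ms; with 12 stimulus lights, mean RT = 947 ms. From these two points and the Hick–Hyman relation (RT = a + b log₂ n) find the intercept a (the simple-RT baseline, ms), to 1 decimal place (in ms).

b = (RT₂ − RT₁)/(log₂ n₂ − log₂ n₁) = (947 − 443)/(3.5850 − 1) = 194.974 ms/bit.
a = RT₁ − b·log₂ n₁ = 443 − 194.974 × 1 = 248.026 ms.

248.0 ms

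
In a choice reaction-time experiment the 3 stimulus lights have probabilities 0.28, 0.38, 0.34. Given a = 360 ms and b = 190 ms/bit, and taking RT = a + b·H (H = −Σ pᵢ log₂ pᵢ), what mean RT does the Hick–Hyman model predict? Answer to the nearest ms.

659 ms

Entropy contributions −pᵢ log₂ pᵢ: 0.5142, 0.5305, 0.5292; sum H = 1.5738 bits.
RT = a + bH = 360 + 190·1.5738 = 659.03 ms.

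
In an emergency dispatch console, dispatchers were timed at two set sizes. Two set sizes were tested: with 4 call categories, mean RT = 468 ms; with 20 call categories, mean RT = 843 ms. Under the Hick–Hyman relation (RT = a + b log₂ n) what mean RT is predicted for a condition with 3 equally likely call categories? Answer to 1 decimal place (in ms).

With log₂ n on the abscissa the relation is linear; from the two conditions:
  b = (843 − 468) / (log₂ 20 − log₂ 4) = 375 / (4.3219 − 2) = 161.504 ms/bit
  a = 468 − 161.504 × 2 = 144.993 ms
Then RT(3) = 144.993 + 161.504 × log₂ 3 = 144.993 + 161.504 × 1.5850 ≈ 400.970 ms.

401.0 ms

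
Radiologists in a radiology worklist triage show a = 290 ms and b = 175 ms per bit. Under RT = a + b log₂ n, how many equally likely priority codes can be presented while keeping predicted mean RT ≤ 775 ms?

6

Information budget: (775 − 290)/175 = 2.7714 bits, so n ≤ 2^2.7714 = 6.828 → at most 6.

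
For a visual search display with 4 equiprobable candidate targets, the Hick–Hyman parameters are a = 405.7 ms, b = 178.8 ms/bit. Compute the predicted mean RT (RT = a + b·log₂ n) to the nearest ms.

log₂(4) = 2 bits, so RT = 405.7 + 178.8 × 2 ≈ 763.300 ms.

763 ms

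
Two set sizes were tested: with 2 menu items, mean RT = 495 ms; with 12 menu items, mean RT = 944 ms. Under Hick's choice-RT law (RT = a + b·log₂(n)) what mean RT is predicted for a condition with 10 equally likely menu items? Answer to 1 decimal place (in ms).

898.3 ms

Solve the two-equation system in a and b:
  b = (944 − 495) / (log₂ 12 − log₂ 2) = 449 / (3.5850 − 1) = 173.697 ms/bit
  a = 495 − 173.697 × 1 = 321.303 ms
Then RT(10) = 321.303 + 173.697 × log₂ 10 = 321.303 + 173.697 × 3.3219 ≈ 898.312 ms.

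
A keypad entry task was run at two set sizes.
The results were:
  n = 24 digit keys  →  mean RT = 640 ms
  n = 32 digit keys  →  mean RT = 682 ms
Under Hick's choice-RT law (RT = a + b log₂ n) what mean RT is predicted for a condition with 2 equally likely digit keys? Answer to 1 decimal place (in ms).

Solve the two-equation system in a and b:
  b = (682 − 640) / (log₂ 32 − log₂ 24) = 42 / (5 − 4.5850) = 101.196 ms/bit
  a = 640 − 101.196 × 4.5850 = 176.022 ms
Then RT(2) = 176.022 + 101.196 × log₂ 2 = 176.022 + 101.196 × 1 ≈ 277.217 ms.

277.2 ms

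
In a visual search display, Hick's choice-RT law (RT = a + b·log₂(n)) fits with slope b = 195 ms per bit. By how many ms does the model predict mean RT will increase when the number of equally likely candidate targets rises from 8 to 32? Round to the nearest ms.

390 ms

The intercept a cancels: ΔRT = b·(log₂ n₂ − log₂ n₁) = b·log₂(n₂/n₁).
log₂(32) − log₂(8) = log₂(32/8) = log₂(4) = 2.
ΔRT = 195 × 2.0000 = 390.000 ms.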